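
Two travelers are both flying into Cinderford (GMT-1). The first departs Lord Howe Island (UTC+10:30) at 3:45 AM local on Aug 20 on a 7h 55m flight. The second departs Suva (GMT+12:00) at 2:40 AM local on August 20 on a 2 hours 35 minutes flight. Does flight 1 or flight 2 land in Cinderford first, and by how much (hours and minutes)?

the second, by 7 hours 55 minutes

Flight 1 in UTC: 3:45 AM − 10:30 = 5:15 PM on Aug 19.
+7 hours 55 minutes → arrive 1:10 AM UTC on Aug 20.
Flight 2 in UTC: 2:40 AM − 12:00 = 2:40 PM on Aug 19.
+2 hours and 35 minutes → arrive 5:15 PM UTC on Aug 19.
Flight 2 lands earlier by 7 hours 55 minutes.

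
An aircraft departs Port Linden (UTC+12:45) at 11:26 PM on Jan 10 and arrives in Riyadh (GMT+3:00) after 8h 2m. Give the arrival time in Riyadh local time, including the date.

9:43 PM on Jan 10

Convert departure to UTC: 11:26 PM − 12:45 = 10:41 AM UTC on Jan 10.
Add 8 hours 2 minutes travel time → 6:43 PM UTC.
Riyadh is UTC+3:00, so local arrival = 6:43 PM + 3:00 = 9:43 PM on Jan 10.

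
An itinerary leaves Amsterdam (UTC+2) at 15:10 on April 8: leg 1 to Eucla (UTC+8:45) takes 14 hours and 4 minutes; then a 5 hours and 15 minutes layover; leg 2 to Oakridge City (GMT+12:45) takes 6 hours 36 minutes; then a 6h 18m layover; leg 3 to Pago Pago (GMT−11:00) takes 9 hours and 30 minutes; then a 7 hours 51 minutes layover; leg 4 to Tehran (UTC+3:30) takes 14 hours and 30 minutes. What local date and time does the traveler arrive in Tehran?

Convert departure to UTC: 15:10 − 2:00 = 13:10 UTC on Apr 8.
Add 14 hours and 4 minutes leg 1 → 03:14 UTC (Apr 9).
Add 5 hours 15 minutes layover in Eucla → 08:29 UTC.
Add 6 hours 36 minutes leg 2 → 15:05 UTC.
Add 6 hours 18 minutes layover in Oakridge City → 21:23 UTC.
Add 9 hours and 30 minutes leg 3 → 06:53 UTC (Apr 10).
Add 7 hours 51 minutes layover in Pago Pago → 14:44 UTC.
Add 14 hours and 30 minutes leg 4 → 05:14 UTC (Apr 11).
Tehran is UTC+3:30, so local arrival = 05:14 + 3:30 = 08:44 on Apr 11.

08:44 on April 11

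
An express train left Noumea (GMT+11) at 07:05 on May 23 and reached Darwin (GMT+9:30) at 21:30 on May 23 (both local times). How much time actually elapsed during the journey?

Departure in UTC: 07:05 − 11:00 = 20:05 on May 22.
Arrival in UTC: 21:30 − 9:30 = 12:00 on May 23.
Elapsed = 12:00 − 20:05 (+1 day) = 15 hours 55 minutes.

15 hours 55 minutes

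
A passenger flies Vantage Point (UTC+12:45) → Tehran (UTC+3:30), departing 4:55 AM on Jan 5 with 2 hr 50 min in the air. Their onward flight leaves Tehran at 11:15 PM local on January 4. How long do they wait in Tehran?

Convert departure to UTC: 4:55 AM − 12:45 = 4:10 PM UTC on Jan 4.
Add 2 hours 50 minutes flight time → 7:00 PM UTC.
Tehran is UTC+3:30, so local arrival = 7:00 PM + 3:30 = 10:30 PM on Jan 4.
Layover = 11:15 PM − 10:30 PM = 45 minutes.

45 minutes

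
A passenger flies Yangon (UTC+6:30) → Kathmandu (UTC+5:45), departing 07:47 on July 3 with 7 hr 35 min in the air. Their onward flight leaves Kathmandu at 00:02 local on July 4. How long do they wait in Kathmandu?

9 hours 25 minutes

Convert departure to UTC: 07:47 − 6:30 = 01:17 UTC on Jul 3.
Add 7 hours 35 minutes flight time → 08:52 UTC.
Kathmandu is UTC+5:45, so local arrival = 08:52 + 5:45 = 14:37 on Jul 3.
Layover = 00:02 − 14:37 (+1 day) = 9 hours 25 minutes.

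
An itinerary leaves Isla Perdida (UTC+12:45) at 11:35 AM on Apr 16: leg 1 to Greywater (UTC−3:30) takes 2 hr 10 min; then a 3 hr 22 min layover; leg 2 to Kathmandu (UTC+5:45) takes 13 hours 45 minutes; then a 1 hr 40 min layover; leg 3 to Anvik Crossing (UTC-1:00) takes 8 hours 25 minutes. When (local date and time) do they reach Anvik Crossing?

3:12 AM on April 17

Convert departure to UTC: 11:35 AM − 12:45 = 10:50 PM UTC on Apr 15.
Add 2 hours and 10 minutes leg 1 → 1:00 AM UTC (Apr 16).
Add 3 hours 22 minutes layover in Greywater → 4:22 AM UTC.
Add 13 hours 45 minutes leg 2 → 6:07 PM UTC.
Add 1 hour and 40 minutes layover in Kathmandu → 7:47 PM UTC.
Add 8 hours 25 minutes leg 3 → 4:12 AM UTC (Apr 17).
Anvik Crossing is UTC−1:00, so local arrival = 4:12 AM − 1:00 = 3:12 AM on Apr 17.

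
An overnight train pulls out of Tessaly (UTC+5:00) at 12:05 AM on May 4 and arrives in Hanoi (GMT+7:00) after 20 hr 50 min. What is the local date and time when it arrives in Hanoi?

Convert departure to UTC: 12:05 AM − 5:00 = 7:05 PM UTC on May 3.
Add 20 hours 50 minutes travel time → 3:55 PM UTC (May 4).
Hanoi is UTC+7:00, so local arrival = 3:55 PM + 7:00 = 10:55 PM on May 4.

10:55 PM on May 4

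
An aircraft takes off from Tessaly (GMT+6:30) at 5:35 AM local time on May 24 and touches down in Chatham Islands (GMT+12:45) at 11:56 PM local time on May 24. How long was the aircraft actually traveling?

Chatham Islands is 6:15 ahead of Tessaly.
Clock-face elapsed time (ignoring zones) is 18 hours 21 minutes.
Actual elapsed = 18 hours 21 minutes − 6:15 = 12 hours 6 minutes.

12 hours 6 minutes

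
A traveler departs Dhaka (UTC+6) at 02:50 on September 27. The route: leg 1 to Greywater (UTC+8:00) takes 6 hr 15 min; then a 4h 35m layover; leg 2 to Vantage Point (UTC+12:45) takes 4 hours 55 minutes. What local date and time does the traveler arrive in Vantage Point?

01:20 on September 28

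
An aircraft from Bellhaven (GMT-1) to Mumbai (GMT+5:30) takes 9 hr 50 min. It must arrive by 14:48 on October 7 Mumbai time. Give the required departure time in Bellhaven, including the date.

22:28 on October 6

Target arrival in UTC: 14:48 − 5:30 = 09:18 on Oct 7.
Subtract 9 hours 50 minutes → departure 23:28 UTC on Oct 6.
Bellhaven is UTC−1:00: 23:28 − 1:00 = 22:28 on Oct 6.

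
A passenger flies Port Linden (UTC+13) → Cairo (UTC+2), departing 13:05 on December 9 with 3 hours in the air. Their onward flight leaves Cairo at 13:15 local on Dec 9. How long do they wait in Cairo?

Convert departure to UTC: 13:05 − 13:00 = 00:05 UTC on Dec 9.
Add 3 hours flight time → 03:05 UTC.
Cairo is UTC+2:00, so local arrival = 03:05 + 2:00 = 05:05 on Dec 9.
Layover = 13:15 − 05:05 = 8 hours 10 minutes.

8 hours 10 minutes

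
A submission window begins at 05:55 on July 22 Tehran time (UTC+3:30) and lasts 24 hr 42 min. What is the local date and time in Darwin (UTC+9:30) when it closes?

Convert start to UTC: 05:55 − 3:30 = 02:25 UTC on Jul 22.
Add 24 hours 42 minutes duration → 03:07 UTC (Jul 23).
Darwin is UTC+9:30, so local end time = 03:07 + 9:30 = 12:37 on Jul 23.

12:37 on July 23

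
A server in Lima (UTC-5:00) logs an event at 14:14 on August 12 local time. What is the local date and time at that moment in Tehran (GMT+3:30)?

In UTC: 14:14 + 5:00 = 19:14 on Aug 12.
Tehran is UTC+3:30: 19:14 + 3:30 = 22:44 on Aug 12.

22:44 on August 12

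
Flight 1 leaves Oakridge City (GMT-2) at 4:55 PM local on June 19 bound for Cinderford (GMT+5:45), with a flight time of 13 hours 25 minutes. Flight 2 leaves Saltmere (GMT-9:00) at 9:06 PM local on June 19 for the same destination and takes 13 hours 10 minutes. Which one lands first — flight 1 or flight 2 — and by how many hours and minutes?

Flight 1 in UTC: 4:55 PM + 2:00 = 6:55 PM on Jun 19.
+13 hours 25 minutes → arrive 8:20 AM UTC on Jun 20.
Flight 2 in UTC: 9:06 PM + 9:00 = 6:06 AM on Jun 20.
+13 hours and 10 minutes → arrive 7:16 PM UTC on Jun 20.
Flight 1 lands earlier by 10 hours 56 minutes.

the first, by 10 hours 56 minutes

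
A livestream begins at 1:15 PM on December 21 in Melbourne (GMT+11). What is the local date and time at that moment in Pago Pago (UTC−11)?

In UTC: 1:15 PM − 11:00 = 2:15 AM on Dec 21.
Pago Pago is UTC−11:00: 2:15 AM − 11:00 = 3:15 PM on Dec 20.

3:15 PM on Dec 20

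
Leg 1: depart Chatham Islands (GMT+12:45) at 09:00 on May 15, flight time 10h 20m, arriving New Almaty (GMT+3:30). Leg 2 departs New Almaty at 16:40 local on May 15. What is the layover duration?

Convert departure to UTC: 09:00 − 12:45 = 20:15 UTC on May 14.
Add 10 hours 20 minutes flight time → 06:35 UTC (May 15).
New Almaty is UTC+3:30, so local arrival = 06:35 + 3:30 = 10:05 on May 15.
Layover = 16:40 − 10:05 = 6 hours 35 minutes.

6 hours 35 minutes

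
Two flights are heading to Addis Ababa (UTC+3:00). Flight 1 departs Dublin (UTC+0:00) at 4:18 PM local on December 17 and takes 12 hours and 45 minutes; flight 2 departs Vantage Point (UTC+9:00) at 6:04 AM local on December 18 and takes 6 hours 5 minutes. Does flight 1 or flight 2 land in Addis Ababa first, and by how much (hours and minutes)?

Flight 1 departs at 4:18 PM UTC (Dec 17).
+12 hours and 45 minutes → arrive 5:03 AM UTC on Dec 18.
Flight 2 in UTC: 6:04 AM − 9:00 = 9:04 PM on Dec 17.
+6 hours and 5 minutes → arrive 3:09 AM UTC on Dec 18.
Flight 2 lands earlier by 1 hour 54 minutes.

the second, by 1 hour 54 minutes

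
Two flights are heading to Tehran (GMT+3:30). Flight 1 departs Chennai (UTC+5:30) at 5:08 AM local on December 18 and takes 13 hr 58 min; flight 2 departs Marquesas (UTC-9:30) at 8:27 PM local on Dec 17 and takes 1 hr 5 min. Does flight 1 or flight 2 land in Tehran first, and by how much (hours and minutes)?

Flight 1 in UTC: 5:08 AM − 5:30 = 11:38 PM on Dec 17.
+13 hours and 58 minutes → arrive 1:36 PM UTC on Dec 18.
Flight 2 in UTC: 8:27 PM + 9:30 = 5:57 AM on Dec 18.
+1 hour 5 minutes → arrive 7:02 AM UTC on Dec 18.
Flight 2 lands earlier by 6 hours 34 minutes.

the second, by 6 hours 34 minutes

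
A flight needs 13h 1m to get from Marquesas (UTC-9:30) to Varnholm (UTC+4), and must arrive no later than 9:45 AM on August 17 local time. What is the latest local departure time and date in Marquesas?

Target arrival in UTC: 9:45 AM − 4:00 = 5:45 AM on Aug 17.
Subtract 13 hours and 1 minute → departure 4:44 PM UTC on Aug 16.
Marquesas is UTC−9:30: 4:44 PM − 9:30 = 7:14 AM on Aug 16.

7:14 AM on August 16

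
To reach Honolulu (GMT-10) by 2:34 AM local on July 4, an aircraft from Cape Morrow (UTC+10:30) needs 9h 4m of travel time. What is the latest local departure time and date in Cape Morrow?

2:00 PM on Jul 4

Target arrival in UTC: 2:34 AM + 10:00 = 12:34 PM on Jul 4.
Subtract 9 hours 4 minutes → departure 3:30 AM UTC on Jul 4.
Cape Morrow is UTC+10:30: 3:30 AM + 10:30 = 2:00 PM on Jul 4.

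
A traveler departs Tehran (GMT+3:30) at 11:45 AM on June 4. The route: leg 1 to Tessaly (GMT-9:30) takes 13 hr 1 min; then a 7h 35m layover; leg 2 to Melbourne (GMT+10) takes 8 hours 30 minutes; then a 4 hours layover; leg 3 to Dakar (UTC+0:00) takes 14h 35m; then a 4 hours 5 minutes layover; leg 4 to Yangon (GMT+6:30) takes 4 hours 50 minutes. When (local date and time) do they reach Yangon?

Convert departure to UTC: 11:45 AM − 3:30 = 8:15 AM UTC on Jun 4.
Add 13 hours and 1 minute leg 1 → 9:16 PM UTC.
Add 7 hours 35 minutes layover in Tessaly → 4:51 AM UTC (Jun 5).
Add 8 hours 30 minutes leg 2 → 1:21 PM UTC.
Add 4 hours layover in Melbourne → 5:21 PM UTC.
Add 14 hours and 35 minutes leg 3 → 7:56 AM UTC (Jun 6).
Add 4 hours and 5 minutes layover in Dakar → 12:01 PM UTC.
Add 4 hours and 50 minutes leg 4 → 4:51 PM UTC.
Yangon is UTC+6:30, so local arrival = 4:51 PM + 6:30 = 11:21 PM on Jun 6.

11:21 PM on Jun 6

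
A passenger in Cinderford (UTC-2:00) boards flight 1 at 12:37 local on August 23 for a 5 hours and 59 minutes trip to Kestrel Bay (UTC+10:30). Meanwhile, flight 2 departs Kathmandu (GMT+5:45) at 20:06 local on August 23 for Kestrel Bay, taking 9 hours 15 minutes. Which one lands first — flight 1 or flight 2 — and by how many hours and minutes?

Flight 1 in UTC: 12:37 + 2:00 = 14:37 on Aug 23.
+5 hours and 59 minutes → arrive 20:36 UTC on Aug 23.
Flight 2 in UTC: 20:06 − 5:45 = 14:21 on Aug 23.
+9 hours and 15 minutes → arrive 23:36 UTC on Aug 23.
Flight 1 lands earlier by 3 hours.

the first, by 3 hours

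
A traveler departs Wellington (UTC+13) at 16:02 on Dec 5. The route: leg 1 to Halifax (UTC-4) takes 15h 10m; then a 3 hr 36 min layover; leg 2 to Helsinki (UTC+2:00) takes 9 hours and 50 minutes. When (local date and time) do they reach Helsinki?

Convert departure to UTC: 16:02 − 13:00 = 03:02 UTC on Dec 5.
Add 15 hours and 10 minutes leg 1 → 18:12 UTC.
Add 3 hours 36 minutes layover in Halifax → 21:48 UTC.
Add 9 hours 50 minutes leg 2 → 07:38 UTC (Dec 6).
Helsinki is UTC+2:00, so local arrival = 07:38 + 2:00 = 09:38 on Dec 6.

09:38 on December 6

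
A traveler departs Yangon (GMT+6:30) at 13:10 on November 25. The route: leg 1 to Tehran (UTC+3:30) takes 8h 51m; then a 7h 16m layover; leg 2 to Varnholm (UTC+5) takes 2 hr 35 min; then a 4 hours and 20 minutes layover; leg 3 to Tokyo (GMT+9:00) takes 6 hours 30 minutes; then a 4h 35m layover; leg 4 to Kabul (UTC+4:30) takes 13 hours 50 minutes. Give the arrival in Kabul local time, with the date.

11:07 on November 27

Convert departure to UTC: 13:10 − 6:30 = 06:40 UTC on Nov 25.
Add 8 hours and 51 minutes leg 1 → 15:31 UTC.
Add 7 hours 16 minutes layover in Tehran → 22:47 UTC.
Add 2 hours and 35 minutes leg 2 → 01:22 UTC (Nov 26).
Add 4 hours 20 minutes layover in Varnholm → 05:42 UTC.
Add 6 hours and 30 minutes leg 3 → 12:12 UTC.
Add 4 hours and 35 minutes layover in Tokyo → 16:47 UTC.
Add 13 hours 50 minutes leg 4 → 06:37 UTC (Nov 27).
Kabul is UTC+4:30, so local arrival = 06:37 + 4:30 = 11:07 on Nov 27.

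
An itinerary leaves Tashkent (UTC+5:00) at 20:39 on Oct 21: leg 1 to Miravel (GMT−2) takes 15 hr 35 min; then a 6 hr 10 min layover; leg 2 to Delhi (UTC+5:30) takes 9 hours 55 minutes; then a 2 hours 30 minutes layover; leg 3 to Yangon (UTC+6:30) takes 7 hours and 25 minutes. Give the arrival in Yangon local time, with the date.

Convert departure to UTC: 20:39 − 5:00 = 15:39 UTC on Oct 21.
Add 15 hours 35 minutes leg 1 → 07:14 UTC (Oct 22).
Add 6 hours 10 minutes layover in Miravel → 13:24 UTC.
Add 9 hours 55 minutes leg 2 → 23:19 UTC.
Add 2 hours 30 minutes layover in Delhi → 01:49 UTC (Oct 23).
Add 7 hours 25 minutes leg 3 → 09:14 UTC.
Yangon is UTC+6:30, so local arrival = 09:14 + 6:30 = 15:44 on Oct 23.

15:44 on October 23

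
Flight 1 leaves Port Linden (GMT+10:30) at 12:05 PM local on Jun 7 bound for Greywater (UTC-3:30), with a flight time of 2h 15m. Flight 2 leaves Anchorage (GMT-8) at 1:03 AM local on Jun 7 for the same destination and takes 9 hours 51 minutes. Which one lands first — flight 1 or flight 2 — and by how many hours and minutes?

the first, by 15 hours 4 minutes

Flight 1 in UTC: 12:05 PM − 10:30 = 1:35 AM on Jun 7.
+2 hours 15 minutes → arrive 3:50 AM UTC on Jun 7.
Flight 2 in UTC: 1:03 AM + 8:00 = 9:03 AM on Jun 7.
+9 hours 51 minutes → arrive 6:54 PM UTC on Jun 7.
Flight 1 lands earlier by 15 hours 4 minutes.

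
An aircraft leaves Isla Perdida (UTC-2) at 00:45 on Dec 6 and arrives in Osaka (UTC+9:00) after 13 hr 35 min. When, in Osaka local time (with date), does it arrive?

01:20 on December 7

Convert departure to UTC: 00:45 + 2:00 = 02:45 UTC on Dec 6.
Add 13 hours 35 minutes travel time → 16:20 UTC.
Osaka is UTC+9:00, so local arrival = 16:20 + 9:00 = 01:20 on Dec 7.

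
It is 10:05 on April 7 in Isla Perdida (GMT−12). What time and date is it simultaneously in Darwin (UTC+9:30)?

07:35 on April 8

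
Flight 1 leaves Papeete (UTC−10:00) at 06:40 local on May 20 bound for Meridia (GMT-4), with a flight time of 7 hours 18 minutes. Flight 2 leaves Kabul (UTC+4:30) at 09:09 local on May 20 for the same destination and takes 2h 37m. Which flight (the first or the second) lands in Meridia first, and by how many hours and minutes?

the second, by 16 hours 42 minutes

Flight 1 in UTC: 06:40 + 10:00 = 16:40 on May 20.
+7 hours and 18 minutes → arrive 23:58 UTC on May 20.
Flight 2 in UTC: 09:09 − 4:30 = 04:39 on May 20.
+2 hours and 37 minutes → arrive 07:16 UTC on May 20.
Flight 2 lands earlier by 16 hours 42 minutes.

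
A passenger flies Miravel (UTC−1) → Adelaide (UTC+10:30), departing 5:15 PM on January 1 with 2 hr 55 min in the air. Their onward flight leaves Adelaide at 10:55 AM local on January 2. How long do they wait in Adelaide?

Convert departure to UTC: 5:15 PM + 1:00 = 6:15 PM UTC on Jan 1.
Add 2 hours 55 minutes flight time → 9:10 PM UTC.
Adelaide is UTC+10:30, so local arrival = 9:10 PM + 10:30 = 7:40 AM on Jan 2.
Layover = 10:55 AM − 7:40 AM = 3 hours 15 minutes.

3 hours 15 minutes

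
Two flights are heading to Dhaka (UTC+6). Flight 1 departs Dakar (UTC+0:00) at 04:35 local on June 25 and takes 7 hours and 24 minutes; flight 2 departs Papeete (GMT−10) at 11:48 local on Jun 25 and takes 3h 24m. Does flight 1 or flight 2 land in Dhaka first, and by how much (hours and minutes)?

Flight 1 departs at 04:35 UTC (Jun 25).
+7 hours and 24 minutes → arrive 11:59 UTC on Jun 25.
Flight 2 in UTC: 11:48 + 10:00 = 21:48 on Jun 25.
+3 hours 24 minutes → arrive 01:12 UTC on Jun 26.
Flight 1 lands earlier by 13 hours 13 minutes.

the first, by 13 hours 13 minutes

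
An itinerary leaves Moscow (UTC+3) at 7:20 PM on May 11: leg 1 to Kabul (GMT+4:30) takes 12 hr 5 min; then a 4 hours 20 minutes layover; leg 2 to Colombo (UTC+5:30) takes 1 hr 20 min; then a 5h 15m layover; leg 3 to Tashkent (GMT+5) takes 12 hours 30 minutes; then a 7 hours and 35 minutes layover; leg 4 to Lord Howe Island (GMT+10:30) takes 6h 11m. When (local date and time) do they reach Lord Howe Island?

4:06 AM on May 14

Convert departure to UTC: 7:20 PM − 3:00 = 4:20 PM UTC on May 11.
Add 12 hours 5 minutes leg 1 → 4:25 AM UTC (May 12).
Add 4 hours and 20 minutes layover in Kabul → 8:45 AM UTC.
Add 1 hour and 20 minutes leg 2 → 10:05 AM UTC.
Add 5 hours and 15 minutes layover in Colombo → 3:20 PM UTC.
Add 12 hours 30 minutes leg 3 → 3:50 AM UTC (May 13).
Add 7 hours and 35 minutes layover in Tashkent → 11:25 AM UTC.
Add 6 hours 11 minutes leg 4 → 5:36 PM UTC.
Lord Howe Island is UTC+10:30, so local arrival = 5:36 PM + 10:30 = 4:06 AM on May 14.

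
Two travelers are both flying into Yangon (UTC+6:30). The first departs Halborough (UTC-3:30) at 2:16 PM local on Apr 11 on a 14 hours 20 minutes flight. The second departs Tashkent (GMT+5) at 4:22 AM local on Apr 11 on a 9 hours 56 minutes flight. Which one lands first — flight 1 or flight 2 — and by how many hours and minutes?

the second, by 22 hours 48 minutes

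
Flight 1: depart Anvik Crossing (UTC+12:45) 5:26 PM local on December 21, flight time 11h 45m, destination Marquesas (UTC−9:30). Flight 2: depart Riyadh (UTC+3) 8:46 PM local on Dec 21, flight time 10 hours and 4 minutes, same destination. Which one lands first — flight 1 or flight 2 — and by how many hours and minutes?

the first, by 11 hours 24 minutes

Flight 1 in UTC: 5:26 PM − 12:45 = 4:41 AM on Dec 21.
+11 hours 45 minutes → arrive 4:26 PM UTC on Dec 21.
Flight 2 in UTC: 8:46 PM − 3:00 = 5:46 PM on Dec 21.
+10 hours and 4 minutes → arrive 3:50 AM UTC on Dec 22.
Flight 1 lands earlier by 11 hours 24 minutes.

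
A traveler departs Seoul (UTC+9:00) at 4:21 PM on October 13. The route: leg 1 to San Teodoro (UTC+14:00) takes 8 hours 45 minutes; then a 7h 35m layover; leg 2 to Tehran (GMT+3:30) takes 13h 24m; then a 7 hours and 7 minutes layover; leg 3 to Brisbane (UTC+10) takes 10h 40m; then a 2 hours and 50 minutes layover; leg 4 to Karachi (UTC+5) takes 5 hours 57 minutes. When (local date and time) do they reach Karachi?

Convert departure to UTC: 4:21 PM − 9:00 = 7:21 AM UTC on Oct 13.
Add 8 hours 45 minutes leg 1 → 4:06 PM UTC.
Add 7 hours 35 minutes layover in San Teodoro → 11:41 PM UTC.
Add 13 hours 24 minutes leg 2 → 1:05 PM UTC (Oct 14).
Add 7 hours 7 minutes layover in Tehran → 8:12 PM UTC.
Add 10 hours and 40 minutes leg 3 → 6:52 AM UTC (Oct 15).
Add 2 hours and 50 minutes layover in Brisbane → 9:42 AM UTC.
Add 5 hours and 57 minutes leg 4 → 3:39 PM UTC.
Karachi is UTC+5:00, so local arrival = 3:39 PM + 5:00 = 8:39 PM on Oct 15.

8:39 PM on October 15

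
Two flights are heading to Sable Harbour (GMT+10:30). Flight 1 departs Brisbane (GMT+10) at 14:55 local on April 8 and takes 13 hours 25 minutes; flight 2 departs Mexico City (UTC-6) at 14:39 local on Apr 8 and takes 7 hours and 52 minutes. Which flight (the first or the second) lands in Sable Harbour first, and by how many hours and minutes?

the first, by 10 hours 11 minutes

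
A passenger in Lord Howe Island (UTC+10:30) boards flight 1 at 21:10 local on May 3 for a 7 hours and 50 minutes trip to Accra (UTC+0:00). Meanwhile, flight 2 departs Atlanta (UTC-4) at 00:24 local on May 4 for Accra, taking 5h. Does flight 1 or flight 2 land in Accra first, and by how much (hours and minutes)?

the first, by 14 hours 54 minutes

Flight 1 in UTC: 21:10 − 10:30 = 10:40 on May 3.
+7 hours and 50 minutes → arrive 18:30 UTC on May 3.
Flight 2 in UTC: 00:24 + 4:00 = 04:24 on May 4.
+5 hours → arrive 09:24 UTC on May 4.
Flight 1 lands earlier by 14 hours 54 minutes.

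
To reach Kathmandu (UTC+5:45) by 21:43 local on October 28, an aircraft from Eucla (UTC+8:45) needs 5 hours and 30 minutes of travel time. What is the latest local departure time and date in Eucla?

Target arrival in UTC: 21:43 − 5:45 = 15:58 on Oct 28.
Subtract 5 hours 30 minutes → departure 10:28 UTC on Oct 28.
Eucla is UTC+8:45: 10:28 + 8:45 = 19:13 on Oct 28.

19:13 on Oct 28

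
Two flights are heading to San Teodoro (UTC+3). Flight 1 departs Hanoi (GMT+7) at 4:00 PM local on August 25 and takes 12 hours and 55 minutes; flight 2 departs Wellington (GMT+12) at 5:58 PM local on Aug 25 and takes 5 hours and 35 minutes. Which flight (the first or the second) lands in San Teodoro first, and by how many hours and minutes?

Flight 1 in UTC: 4:00 PM − 7:00 = 9:00 AM on Aug 25.
+12 hours 55 minutes → arrive 9:55 PM UTC on Aug 25.
Flight 2 in UTC: 5:58 PM − 12:00 = 5:58 AM on Aug 25.
+5 hours 35 minutes → arrive 11:33 AM UTC on Aug 25.
Flight 2 lands earlier by 10 hours 22 minutes.

the second, by 10 hours 22 minutes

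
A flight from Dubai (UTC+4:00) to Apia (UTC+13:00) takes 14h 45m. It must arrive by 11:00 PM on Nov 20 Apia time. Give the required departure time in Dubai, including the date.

11:15 PM on November 19

Target arrival in UTC: 11:00 PM − 13:00 = 10:00 AM on Nov 20.
Subtract 14 hours and 45 minutes → departure 7:15 PM UTC on Nov 19.
Dubai is UTC+4:00: 7:15 PM + 4:00 = 11:15 PM on Nov 19.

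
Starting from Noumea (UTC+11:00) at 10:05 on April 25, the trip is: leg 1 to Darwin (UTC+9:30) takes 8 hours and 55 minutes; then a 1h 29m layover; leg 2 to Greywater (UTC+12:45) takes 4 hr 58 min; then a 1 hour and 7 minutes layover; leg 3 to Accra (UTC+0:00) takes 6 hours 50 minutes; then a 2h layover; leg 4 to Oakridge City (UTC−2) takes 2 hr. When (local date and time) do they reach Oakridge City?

Convert departure to UTC: 10:05 − 11:00 = 23:05 UTC on Apr 24.
Add 8 hours 55 minutes leg 1 → 08:00 UTC (Apr 25).
Add 1 hour 29 minutes layover in Darwin → 09:29 UTC.
Add 4 hours and 58 minutes leg 2 → 14:27 UTC.
Add 1 hour 7 minutes layover in Greywater → 15:34 UTC.
Add 6 hours 50 minutes leg 3 → 22:24 UTC.
Add 2 hours layover in Accra → 00:24 UTC (Apr 26).
Add 2 hours leg 4 → 02:24 UTC.
Oakridge City is UTC−2:00, so local arrival = 02:24 − 2:00 = 00:24 on Apr 26.

00:24 on April 26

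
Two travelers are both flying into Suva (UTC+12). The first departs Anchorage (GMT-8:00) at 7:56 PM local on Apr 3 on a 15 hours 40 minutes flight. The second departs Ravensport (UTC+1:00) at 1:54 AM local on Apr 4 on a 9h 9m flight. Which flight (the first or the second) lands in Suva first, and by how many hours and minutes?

Flight 1 in UTC: 7:56 PM + 8:00 = 3:56 AM on Apr 4.
+15 hours 40 minutes → arrive 7:36 PM UTC on Apr 4.
Flight 2 in UTC: 1:54 AM − 1:00 = 12:54 AM on Apr 4.
+9 hours 9 minutes → arrive 10:03 AM UTC on Apr 4.
Flight 2 lands earlier by 9 hours 33 minutes.

the second, by 9 hours 33 minutes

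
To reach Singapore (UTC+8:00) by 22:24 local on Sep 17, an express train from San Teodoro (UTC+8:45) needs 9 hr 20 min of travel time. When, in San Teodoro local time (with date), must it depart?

13:49 on Sep 17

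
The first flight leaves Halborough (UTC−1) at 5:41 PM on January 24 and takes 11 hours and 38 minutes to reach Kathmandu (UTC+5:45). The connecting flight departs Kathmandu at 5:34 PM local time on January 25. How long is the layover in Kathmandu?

5 hours 30 minutes

Convert departure to UTC: 5:41 PM + 1:00 = 6:41 PM UTC on Jan 24.
Add 11 hours and 38 minutes flight time → 6:19 AM UTC (Jan 25).
Kathmandu is UTC+5:45, so local arrival = 6:19 AM + 5:45 = 12:04 PM on Jan 25.
Layover = 5:34 PM − 12:04 PM = 5 hours 30 minutes.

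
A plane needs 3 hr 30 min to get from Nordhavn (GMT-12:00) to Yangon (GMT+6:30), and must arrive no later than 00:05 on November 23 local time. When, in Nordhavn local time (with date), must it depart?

02:05 on Nov 22

Target arrival in UTC: 00:05 − 6:30 = 17:35 on Nov 22.
Subtract 3 hours and 30 minutes → departure 14:05 UTC on Nov 22.
Nordhavn is UTC−12:00: 14:05 − 12:00 = 02:05 on Nov 22.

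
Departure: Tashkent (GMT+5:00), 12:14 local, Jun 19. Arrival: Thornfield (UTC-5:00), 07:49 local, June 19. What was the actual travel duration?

Departure in UTC: 12:14 − 5:00 = 07:14 on Jun 19.
Arrival in UTC: 07:49 + 5:00 = 12:49 on Jun 19.
Elapsed = 12:49 − 07:14 = 5 hours 35 minutes.

5 hours 35 minutes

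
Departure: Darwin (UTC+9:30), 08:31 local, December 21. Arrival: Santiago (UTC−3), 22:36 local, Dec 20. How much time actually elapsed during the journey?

2 hours 35 minutes

Departure in UTC: 08:31 − 9:30 = 23:01 on Dec 20.
Arrival in UTC: 22:36 + 3:00 = 01:36 on Dec 21.
Elapsed = 01:36 − 23:01 (+1 day) = 2 hours 35 minutes.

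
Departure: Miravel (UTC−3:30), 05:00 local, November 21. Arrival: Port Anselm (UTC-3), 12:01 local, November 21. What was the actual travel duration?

Port Anselm is 0:30 ahead of Miravel.
Clock-face elapsed time (ignoring zones) is 7 hours 1 minute.
Actual elapsed = 7 hours 1 minute − 0:30 = 6 hours 31 minutes.

6 hours 31 minutes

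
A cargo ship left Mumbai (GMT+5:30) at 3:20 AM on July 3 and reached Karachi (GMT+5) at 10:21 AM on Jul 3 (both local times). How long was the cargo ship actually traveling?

Karachi is 0:30 behind Mumbai.
Clock-face elapsed time (ignoring zones) is 7 hours 1 minute.
Actual elapsed = 7 hours 1 minute + 0:30 = 7 hours 31 minutes.

7 hours 31 minutes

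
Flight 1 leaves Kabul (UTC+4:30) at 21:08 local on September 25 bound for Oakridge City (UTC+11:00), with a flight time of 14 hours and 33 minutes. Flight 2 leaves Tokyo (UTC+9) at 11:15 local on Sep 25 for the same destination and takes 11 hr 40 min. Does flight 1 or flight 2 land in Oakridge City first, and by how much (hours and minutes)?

Flight 1 in UTC: 21:08 − 4:30 = 16:38 on Sep 25.
+14 hours 33 minutes → arrive 07:11 UTC on Sep 26.
Flight 2 in UTC: 11:15 − 9:00 = 02:15 on Sep 25.
+11 hours 40 minutes → arrive 13:55 UTC on Sep 25.
Flight 2 lands earlier by 17 hours 16 minutes.

the second, by 17 hours 16 minutes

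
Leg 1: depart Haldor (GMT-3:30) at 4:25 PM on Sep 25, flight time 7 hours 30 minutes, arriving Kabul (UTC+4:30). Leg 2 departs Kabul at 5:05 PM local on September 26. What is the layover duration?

Convert departure to UTC: 4:25 PM + 3:30 = 7:55 PM UTC on Sep 25.
Add 7 hours 30 minutes flight time → 3:25 AM UTC (Sep 26).
Kabul is UTC+4:30, so local arrival = 3:25 AM + 4:30 = 7:55 AM on Sep 26.
Layover = 5:05 PM − 7:55 AM = 9 hours 10 minutes.

9 hours 10 minutes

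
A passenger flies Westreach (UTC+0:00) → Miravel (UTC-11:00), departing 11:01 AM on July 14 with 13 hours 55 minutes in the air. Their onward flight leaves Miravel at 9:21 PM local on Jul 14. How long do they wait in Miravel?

7 hours 25 minutes

Westreach is at UTC+0, so departure is already 11:01 AM UTC on Jul 14.
Add 13 hours 55 minutes flight time → 12:56 AM UTC (Jul 15).
Miravel is UTC−11:00, so local arrival = 12:56 AM − 11:00 = 1:56 PM on Jul 14.
Layover = 9:21 PM − 1:56 PM = 7 hours 25 minutes.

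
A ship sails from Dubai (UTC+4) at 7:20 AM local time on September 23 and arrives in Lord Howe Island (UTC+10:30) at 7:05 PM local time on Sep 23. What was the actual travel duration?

5 hours 15 minutes

Lord Howe Island is 6:30 ahead of Dubai.
Clock-face elapsed time (ignoring zones) is 11 hours 45 minutes.
Actual elapsed = 11 hours 45 minutes − 6:30 = 5 hours 15 minutes.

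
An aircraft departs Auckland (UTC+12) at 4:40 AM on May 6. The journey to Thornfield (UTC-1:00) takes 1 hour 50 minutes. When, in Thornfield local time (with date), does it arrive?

5:30 PM on May 5

Convert departure to UTC: 4:40 AM − 12:00 = 4:40 PM UTC on May 5.
Add 1 hour 50 minutes travel time → 6:30 PM UTC.
Thornfield is UTC−1:00, so local arrival = 6:30 PM − 1:00 = 5:30 PM on May 5.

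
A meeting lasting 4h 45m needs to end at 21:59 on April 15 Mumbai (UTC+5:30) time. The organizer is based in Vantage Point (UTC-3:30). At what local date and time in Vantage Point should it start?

08:14 on Apr 15

Target end time in UTC: 21:59 − 5:30 = 16:29 on Apr 15.
Subtract 4 hours 45 minutes → start 11:44 UTC on Apr 15.
Vantage Point is UTC−3:30: 11:44 − 3:30 = 08:14 on Apr 15.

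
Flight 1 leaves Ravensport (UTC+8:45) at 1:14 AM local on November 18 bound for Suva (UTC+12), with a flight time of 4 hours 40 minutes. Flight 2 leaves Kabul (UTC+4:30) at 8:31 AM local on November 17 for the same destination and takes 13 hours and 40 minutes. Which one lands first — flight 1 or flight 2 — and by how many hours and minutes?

the second, by 3 hours 28 minutes

Flight 1 in UTC: 1:14 AM − 8:45 = 4:29 PM on Nov 17.
+4 hours and 40 minutes → arrive 9:09 PM UTC on Nov 17.
Flight 2 in UTC: 8:31 AM − 4:30 = 4:01 AM on Nov 17.
+13 hours 40 minutes → arrive 5:41 PM UTC on Nov 17.
Flight 2 lands earlier by 3 hours 28 minutes.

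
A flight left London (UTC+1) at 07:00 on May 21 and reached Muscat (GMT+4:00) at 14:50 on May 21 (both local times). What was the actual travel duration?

Departure in UTC: 07:00 − 1:00 = 06:00 on May 21.
Arrival in UTC: 14:50 − 4:00 = 10:50 on May 21.
Elapsed = 10:50 − 06:00 = 4 hours 50 minutes.

4 hours 50 minutes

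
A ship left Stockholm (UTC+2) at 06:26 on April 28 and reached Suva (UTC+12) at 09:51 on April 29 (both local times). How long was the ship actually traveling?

17 hours 25 minutes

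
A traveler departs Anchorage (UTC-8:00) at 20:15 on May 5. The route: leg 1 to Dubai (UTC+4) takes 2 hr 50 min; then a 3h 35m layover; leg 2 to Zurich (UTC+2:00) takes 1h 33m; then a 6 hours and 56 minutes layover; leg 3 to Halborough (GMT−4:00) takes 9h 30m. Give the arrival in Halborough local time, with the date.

00:39 on May 7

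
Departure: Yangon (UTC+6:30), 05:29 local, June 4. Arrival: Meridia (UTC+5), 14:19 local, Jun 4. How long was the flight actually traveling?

10 hours 20 minutes

Departure in UTC: 05:29 − 6:30 = 22:59 on Jun 3.
Arrival in UTC: 14:19 − 5:00 = 09:19 on Jun 4.
Elapsed = 09:19 − 22:59 (+1 day) = 10 hours 20 minutes.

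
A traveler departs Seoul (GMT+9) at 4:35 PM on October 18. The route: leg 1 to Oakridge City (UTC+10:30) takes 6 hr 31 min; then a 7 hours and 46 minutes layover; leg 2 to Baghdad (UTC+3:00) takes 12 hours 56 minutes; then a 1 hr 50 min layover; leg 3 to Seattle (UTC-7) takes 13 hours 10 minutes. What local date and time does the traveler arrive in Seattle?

Convert departure to UTC: 4:35 PM − 9:00 = 7:35 AM UTC on Oct 18.
Add 6 hours 31 minutes leg 1 → 2:06 PM UTC.
Add 7 hours 46 minutes layover in Oakridge City → 9:52 PM UTC.
Add 12 hours 56 minutes leg 2 → 10:48 AM UTC (Oct 19).
Add 1 hour and 50 minutes layover in Baghdad → 12:38 PM UTC.
Add 13 hours and 10 minutes leg 3 → 1:48 AM UTC (Oct 20).
Seattle is UTC−7:00, so local arrival = 1:48 AM − 7:00 = 6:48 PM on Oct 19.

6:48 PM on October 19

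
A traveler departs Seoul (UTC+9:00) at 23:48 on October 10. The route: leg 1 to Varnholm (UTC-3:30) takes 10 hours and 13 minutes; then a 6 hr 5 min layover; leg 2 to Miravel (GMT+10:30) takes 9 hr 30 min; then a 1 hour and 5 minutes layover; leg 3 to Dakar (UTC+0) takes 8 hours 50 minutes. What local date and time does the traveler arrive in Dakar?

02:31 on Oct 12

Convert departure to UTC: 23:48 − 9:00 = 14:48 UTC on Oct 10.
Add 10 hours 13 minutes leg 1 → 01:01 UTC (Oct 11).
Add 6 hours and 5 minutes layover in Varnholm → 07:06 UTC.
Add 9 hours and 30 minutes leg 2 → 16:36 UTC.
Add 1 hour and 5 minutes layover in Miravel → 17:41 UTC.
Add 8 hours and 50 minutes leg 3 → 02:31 UTC (Oct 12).
Dakar is UTC+0, so local arrival is the same: 02:31 on Oct 12.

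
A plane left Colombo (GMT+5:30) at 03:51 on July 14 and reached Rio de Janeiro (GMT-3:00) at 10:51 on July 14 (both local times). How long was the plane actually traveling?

15 hours 30 minutes

Departure in UTC: 03:51 − 5:30 = 22:21 on Jul 13.
Arrival in UTC: 10:51 + 3:00 = 13:51 on Jul 14.
Elapsed = 13:51 − 22:21 (+1 day) = 15 hours 30 minutes.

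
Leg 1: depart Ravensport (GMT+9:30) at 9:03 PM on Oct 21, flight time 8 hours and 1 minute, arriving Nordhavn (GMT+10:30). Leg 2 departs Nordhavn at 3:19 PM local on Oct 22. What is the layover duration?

9 hours 15 minutes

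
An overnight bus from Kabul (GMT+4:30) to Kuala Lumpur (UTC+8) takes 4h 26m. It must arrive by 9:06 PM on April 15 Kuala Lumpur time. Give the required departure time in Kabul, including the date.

1:10 PM on April 15

Target arrival in UTC: 9:06 PM − 8:00 = 1:06 PM on Apr 15.
Subtract 4 hours and 26 minutes → departure 8:40 AM UTC on Apr 15.
Kabul is UTC+4:30: 8:40 AM + 4:30 = 1:10 PM on Apr 15.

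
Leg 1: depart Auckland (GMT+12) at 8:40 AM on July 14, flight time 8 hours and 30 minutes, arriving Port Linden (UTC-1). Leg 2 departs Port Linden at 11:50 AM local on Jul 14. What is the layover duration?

7 hours 40 minutes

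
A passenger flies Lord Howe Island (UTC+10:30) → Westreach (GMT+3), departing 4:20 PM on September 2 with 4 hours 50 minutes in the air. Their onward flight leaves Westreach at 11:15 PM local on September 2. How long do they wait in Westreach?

9 hours 35 minutes

Convert departure to UTC: 4:20 PM − 10:30 = 5:50 AM UTC on Sep 2.
Add 4 hours 50 minutes flight time → 10:40 AM UTC.
Westreach is UTC+3:00, so local arrival = 10:40 AM + 3:00 = 1:40 PM on Sep 2.
Layover = 11:15 PM − 1:40 PM = 9 hours 35 minutes.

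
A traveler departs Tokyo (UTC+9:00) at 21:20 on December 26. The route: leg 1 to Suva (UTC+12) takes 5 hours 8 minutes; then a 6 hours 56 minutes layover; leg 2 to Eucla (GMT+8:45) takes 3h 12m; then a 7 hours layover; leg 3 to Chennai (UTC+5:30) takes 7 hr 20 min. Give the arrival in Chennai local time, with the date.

23:26 on Dec 27

Convert departure to UTC: 21:20 − 9:00 = 12:20 UTC on Dec 26.
Add 5 hours and 8 minutes leg 1 → 17:28 UTC.
Add 6 hours and 56 minutes layover in Suva → 00:24 UTC (Dec 27).
Add 3 hours 12 minutes leg 2 → 03:36 UTC.
Add 7 hours layover in Eucla → 10:36 UTC.
Add 7 hours 20 minutes leg 3 → 17:56 UTC.
Chennai is UTC+5:30, so local arrival = 17:56 + 5:30 = 23:26 on Dec 27.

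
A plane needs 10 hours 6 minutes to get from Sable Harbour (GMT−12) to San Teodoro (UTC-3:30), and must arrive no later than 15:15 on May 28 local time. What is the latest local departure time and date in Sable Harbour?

Target arrival in UTC: 15:15 + 3:30 = 18:45 on May 28.
Subtract 10 hours 6 minutes → departure 08:39 UTC on May 28.
Sable Harbour is UTC−12:00: 08:39 − 12:00 = 20:39 on May 27.

20:39 on May 27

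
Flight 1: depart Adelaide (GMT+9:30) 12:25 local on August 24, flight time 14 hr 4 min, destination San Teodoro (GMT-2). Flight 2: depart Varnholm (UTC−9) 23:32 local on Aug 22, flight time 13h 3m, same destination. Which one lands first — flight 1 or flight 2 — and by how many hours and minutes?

Flight 1 in UTC: 12:25 − 9:30 = 02:55 on Aug 24.
+14 hours 4 minutes → arrive 16:59 UTC on Aug 24.
Flight 2 in UTC: 23:32 + 9:00 = 08:32 on Aug 23.
+13 hours and 3 minutes → arrive 21:35 UTC on Aug 23.
Flight 2 lands earlier by 19 hours 24 minutes.

the second, by 19 hours 24 minutes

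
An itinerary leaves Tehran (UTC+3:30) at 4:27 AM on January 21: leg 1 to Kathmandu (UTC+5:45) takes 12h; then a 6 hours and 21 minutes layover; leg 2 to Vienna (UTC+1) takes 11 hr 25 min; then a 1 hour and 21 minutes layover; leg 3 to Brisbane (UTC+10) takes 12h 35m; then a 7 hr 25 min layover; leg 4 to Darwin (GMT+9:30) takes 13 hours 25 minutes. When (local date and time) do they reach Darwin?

2:59 AM on Jan 24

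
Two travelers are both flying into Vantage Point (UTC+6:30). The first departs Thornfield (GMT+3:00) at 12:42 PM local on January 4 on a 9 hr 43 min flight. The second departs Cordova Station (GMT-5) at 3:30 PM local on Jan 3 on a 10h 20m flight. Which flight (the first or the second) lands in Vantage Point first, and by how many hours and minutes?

the second, by 12 hours 35 minutes

Flight 1 in UTC: 12:42 PM − 3:00 = 9:42 AM on Jan 4.
+9 hours 43 minutes → arrive 7:25 PM UTC on Jan 4.
Flight 2 in UTC: 3:30 PM + 5:00 = 8:30 PM on Jan 3.
+10 hours and 20 minutes → arrive 6:50 AM UTC on Jan 4.
Flight 2 lands earlier by 12 hours 35 minutes.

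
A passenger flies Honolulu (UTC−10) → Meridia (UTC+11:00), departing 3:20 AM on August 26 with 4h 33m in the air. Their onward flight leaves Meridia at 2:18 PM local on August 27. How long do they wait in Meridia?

Convert departure to UTC: 3:20 AM + 10:00 = 1:20 PM UTC on Aug 26.
Add 4 hours and 33 minutes flight time → 5:53 PM UTC.
Meridia is UTC+11:00, so local arrival = 5:53 PM + 11:00 = 4:53 AM on Aug 27.
Layover = 2:18 PM − 4:53 AM = 9 hours 25 minutes.

9 hours 25 minutes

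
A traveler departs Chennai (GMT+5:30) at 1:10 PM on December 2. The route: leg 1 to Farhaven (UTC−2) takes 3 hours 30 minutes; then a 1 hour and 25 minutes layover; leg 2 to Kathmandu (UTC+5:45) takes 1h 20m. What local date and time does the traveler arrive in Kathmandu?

7:40 PM on December 2

Convert departure to UTC: 1:10 PM − 5:30 = 7:40 AM UTC on Dec 2.
Add 3 hours and 30 minutes leg 1 → 11:10 AM UTC.
Add 1 hour 25 minutes layover in Farhaven → 12:35 PM UTC.
Add 1 hour 20 minutes leg 2 → 1:55 PM UTC.
Kathmandu is UTC+5:45, so local arrival = 1:55 PM + 5:45 = 7:40 PM on Dec 2.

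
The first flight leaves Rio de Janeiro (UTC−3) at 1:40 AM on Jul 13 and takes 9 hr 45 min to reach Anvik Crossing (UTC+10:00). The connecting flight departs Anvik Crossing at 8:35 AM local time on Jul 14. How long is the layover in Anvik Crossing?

Convert departure to UTC: 1:40 AM + 3:00 = 4:40 AM UTC on Jul 13.
Add 9 hours and 45 minutes flight time → 2:25 PM UTC.
Anvik Crossing is UTC+10:00, so local arrival = 2:25 PM + 10:00 = 12:25 AM on Jul 14.
Layover = 8:35 AM − 12:25 AM = 8 hours 10 minutes.

8 hours 10 minutes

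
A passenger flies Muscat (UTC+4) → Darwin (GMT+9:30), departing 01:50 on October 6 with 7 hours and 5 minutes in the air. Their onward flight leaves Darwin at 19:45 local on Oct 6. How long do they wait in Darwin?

Convert departure to UTC: 01:50 − 4:00 = 21:50 UTC on Oct 5.
Add 7 hours and 5 minutes flight time → 04:55 UTC (Oct 6).
Darwin is UTC+9:30, so local arrival = 04:55 + 9:30 = 14:25 on Oct 6.
Layover = 19:45 − 14:25 = 5 hours 20 minutes.

5 hours 20 minutes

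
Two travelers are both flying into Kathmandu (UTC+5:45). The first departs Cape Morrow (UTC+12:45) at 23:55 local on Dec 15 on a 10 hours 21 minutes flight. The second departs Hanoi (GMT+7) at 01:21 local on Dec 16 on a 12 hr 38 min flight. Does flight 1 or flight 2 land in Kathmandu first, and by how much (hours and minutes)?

Flight 1 in UTC: 23:55 − 12:45 = 11:10 on Dec 15.
+10 hours and 21 minutes → arrive 21:31 UTC on Dec 15.
Flight 2 in UTC: 01:21 − 7:00 = 18:21 on Dec 15.
+12 hours and 38 minutes → arrive 06:59 UTC on Dec 16.
Flight 1 lands earlier by 9 hours 28 minutes.

the first, by 9 hours 28 minutes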